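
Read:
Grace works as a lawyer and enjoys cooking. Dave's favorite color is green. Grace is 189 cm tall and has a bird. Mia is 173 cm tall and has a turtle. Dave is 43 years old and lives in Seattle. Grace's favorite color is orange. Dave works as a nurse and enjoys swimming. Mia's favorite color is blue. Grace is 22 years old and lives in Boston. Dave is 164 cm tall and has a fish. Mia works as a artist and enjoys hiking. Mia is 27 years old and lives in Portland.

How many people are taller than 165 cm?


Taller than 165: 2

2


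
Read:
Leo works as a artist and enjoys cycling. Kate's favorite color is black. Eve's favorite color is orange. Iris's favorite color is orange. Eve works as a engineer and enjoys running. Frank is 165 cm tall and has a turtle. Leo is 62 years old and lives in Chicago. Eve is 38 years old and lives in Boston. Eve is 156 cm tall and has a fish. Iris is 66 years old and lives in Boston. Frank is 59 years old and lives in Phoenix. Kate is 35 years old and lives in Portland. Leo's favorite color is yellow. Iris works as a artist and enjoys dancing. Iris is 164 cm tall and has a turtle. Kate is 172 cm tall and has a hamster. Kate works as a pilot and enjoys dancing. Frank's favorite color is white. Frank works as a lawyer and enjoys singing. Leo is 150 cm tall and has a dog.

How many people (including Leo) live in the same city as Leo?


Leo lives in Chicago. Count = 1

1


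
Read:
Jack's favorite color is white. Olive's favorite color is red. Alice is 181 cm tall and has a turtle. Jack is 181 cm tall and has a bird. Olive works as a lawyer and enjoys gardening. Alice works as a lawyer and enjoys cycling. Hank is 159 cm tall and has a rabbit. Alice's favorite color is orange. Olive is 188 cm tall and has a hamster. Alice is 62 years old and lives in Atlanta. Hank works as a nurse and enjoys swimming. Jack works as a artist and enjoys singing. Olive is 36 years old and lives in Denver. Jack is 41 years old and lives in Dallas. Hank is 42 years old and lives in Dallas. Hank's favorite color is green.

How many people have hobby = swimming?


Count: 1

1


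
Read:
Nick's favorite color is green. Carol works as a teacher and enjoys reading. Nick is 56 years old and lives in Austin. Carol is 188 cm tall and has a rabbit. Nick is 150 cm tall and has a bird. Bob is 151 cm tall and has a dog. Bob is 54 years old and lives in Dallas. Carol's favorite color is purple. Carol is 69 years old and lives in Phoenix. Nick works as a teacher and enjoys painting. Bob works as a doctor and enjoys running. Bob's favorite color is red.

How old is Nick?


Nick is 56 years old

56


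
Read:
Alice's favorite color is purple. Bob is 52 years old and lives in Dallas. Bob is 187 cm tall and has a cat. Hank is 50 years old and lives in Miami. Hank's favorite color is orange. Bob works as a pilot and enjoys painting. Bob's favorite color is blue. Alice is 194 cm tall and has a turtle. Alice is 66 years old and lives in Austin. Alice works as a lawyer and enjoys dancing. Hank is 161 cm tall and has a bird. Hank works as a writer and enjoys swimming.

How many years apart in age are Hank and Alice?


50 vs 66, diff = 16

16


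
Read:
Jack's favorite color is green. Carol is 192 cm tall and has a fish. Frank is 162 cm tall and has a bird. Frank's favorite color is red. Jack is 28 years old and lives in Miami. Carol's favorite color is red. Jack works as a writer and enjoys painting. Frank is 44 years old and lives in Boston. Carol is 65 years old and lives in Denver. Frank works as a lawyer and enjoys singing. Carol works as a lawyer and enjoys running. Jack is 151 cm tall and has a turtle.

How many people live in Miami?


Count in Miami: 1

1


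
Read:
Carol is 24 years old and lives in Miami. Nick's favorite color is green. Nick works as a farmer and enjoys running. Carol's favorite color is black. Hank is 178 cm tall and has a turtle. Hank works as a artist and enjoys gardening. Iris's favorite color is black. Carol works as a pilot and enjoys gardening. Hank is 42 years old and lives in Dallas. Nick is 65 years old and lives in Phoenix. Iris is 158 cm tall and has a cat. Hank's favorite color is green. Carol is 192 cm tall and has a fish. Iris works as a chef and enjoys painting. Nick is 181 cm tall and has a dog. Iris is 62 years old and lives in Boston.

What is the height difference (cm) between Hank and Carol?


|178 - 192| = 14

14


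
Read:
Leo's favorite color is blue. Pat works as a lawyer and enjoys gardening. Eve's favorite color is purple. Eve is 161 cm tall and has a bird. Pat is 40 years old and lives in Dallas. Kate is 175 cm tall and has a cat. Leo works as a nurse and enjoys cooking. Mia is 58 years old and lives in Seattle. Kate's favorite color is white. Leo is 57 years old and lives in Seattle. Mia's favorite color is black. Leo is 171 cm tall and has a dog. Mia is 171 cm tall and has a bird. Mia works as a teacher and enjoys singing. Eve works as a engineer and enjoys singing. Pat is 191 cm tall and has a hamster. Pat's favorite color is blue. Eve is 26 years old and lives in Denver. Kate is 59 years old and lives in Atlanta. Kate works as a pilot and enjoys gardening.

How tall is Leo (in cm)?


Leo is 171 cm tall

171


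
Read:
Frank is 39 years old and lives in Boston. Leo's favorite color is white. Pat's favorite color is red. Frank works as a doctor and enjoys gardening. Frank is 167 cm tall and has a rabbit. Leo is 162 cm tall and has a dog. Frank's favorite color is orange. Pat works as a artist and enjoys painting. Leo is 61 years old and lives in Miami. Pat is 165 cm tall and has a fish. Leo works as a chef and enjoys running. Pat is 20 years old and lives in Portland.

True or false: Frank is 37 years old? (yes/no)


Frank is actually 39. no

no


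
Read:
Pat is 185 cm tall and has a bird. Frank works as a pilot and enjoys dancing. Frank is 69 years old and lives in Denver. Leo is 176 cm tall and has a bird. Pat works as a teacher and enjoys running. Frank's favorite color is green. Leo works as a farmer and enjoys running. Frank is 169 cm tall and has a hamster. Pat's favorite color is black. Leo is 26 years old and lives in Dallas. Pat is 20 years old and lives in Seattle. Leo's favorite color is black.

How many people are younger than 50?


Filter: 2

2


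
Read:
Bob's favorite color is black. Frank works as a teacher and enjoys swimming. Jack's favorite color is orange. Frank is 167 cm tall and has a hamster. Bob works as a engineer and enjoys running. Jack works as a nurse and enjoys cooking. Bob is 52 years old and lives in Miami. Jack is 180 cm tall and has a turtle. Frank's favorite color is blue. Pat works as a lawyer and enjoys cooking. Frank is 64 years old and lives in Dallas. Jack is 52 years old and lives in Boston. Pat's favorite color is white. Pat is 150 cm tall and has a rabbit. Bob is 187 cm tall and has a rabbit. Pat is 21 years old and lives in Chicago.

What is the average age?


Sum=189, n=4, avg=47.25

47.25


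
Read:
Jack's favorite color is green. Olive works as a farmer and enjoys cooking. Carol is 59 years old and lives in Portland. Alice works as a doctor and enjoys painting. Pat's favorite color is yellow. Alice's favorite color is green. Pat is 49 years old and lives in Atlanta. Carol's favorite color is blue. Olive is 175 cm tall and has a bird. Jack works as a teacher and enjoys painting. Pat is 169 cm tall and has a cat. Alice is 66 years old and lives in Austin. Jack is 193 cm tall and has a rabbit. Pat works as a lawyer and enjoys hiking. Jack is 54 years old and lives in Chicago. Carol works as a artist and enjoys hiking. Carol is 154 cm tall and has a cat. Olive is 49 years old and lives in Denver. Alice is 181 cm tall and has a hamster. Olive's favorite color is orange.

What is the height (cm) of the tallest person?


Tallest: Jack at 193 cm

193


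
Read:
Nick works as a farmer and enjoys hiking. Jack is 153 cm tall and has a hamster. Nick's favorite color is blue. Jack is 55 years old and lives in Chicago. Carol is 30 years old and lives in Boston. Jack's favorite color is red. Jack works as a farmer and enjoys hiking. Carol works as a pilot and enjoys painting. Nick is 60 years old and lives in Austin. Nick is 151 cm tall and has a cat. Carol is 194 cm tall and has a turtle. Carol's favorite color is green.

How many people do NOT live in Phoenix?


Not in Phoenix: 3

3


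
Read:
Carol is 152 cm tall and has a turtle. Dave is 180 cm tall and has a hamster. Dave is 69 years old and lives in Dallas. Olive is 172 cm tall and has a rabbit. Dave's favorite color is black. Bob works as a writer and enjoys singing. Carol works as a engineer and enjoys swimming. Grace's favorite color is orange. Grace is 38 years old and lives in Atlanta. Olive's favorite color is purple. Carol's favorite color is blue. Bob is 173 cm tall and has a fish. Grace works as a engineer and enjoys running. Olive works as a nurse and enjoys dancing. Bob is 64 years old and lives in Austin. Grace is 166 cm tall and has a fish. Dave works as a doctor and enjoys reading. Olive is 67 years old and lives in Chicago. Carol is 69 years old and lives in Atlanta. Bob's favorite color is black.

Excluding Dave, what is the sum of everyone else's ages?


Sum (excluding Dave): 238

238


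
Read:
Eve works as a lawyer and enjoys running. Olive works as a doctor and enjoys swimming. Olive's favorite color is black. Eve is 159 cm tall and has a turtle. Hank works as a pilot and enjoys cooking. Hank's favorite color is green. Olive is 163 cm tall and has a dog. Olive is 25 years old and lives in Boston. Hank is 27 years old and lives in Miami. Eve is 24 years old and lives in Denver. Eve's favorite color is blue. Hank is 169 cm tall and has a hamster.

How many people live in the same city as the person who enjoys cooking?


Person with hobby cooking is Hank, city Miami. Count = 1

1


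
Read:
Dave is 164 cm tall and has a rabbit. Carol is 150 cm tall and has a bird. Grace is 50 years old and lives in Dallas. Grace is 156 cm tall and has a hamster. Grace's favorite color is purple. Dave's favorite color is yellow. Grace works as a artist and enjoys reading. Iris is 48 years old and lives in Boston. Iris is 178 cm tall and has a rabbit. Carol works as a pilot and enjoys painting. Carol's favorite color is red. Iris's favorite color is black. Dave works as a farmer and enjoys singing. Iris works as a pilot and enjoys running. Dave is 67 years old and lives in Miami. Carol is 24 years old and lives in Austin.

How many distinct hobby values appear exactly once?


Unique hobby values: 4

4


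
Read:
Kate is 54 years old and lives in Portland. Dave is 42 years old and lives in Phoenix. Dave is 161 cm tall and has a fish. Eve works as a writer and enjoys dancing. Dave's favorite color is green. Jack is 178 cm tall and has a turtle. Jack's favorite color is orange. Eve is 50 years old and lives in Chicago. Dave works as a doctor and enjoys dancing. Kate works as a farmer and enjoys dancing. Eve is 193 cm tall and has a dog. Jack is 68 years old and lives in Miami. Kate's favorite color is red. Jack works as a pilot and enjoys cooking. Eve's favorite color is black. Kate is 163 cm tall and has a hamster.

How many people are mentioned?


People: Eve, Dave, Jack, Kate. Count = 4

4


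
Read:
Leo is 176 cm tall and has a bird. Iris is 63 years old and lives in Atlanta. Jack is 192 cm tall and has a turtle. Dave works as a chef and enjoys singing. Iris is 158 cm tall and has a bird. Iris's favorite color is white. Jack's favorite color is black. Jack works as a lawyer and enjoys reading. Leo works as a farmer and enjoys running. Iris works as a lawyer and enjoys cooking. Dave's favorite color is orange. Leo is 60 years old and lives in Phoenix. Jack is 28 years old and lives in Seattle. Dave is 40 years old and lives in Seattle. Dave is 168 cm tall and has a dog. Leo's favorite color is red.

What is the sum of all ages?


63+28+40+60 = 191

191


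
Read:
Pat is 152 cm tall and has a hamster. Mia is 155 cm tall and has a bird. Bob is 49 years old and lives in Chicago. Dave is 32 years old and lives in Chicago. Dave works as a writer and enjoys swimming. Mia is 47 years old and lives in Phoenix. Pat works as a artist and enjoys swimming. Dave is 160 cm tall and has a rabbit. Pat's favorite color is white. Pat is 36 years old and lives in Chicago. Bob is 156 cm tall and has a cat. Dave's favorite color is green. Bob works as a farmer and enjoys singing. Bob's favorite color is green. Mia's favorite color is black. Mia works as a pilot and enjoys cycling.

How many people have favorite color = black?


Count: 1

1


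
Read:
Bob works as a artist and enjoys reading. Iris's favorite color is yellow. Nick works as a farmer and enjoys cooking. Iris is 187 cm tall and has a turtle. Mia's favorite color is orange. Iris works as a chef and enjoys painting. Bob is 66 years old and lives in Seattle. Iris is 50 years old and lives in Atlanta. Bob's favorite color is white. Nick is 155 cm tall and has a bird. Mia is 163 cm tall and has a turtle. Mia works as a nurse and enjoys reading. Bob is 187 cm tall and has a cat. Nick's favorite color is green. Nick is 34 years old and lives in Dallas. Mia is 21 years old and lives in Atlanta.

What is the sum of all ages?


66+50+21+34 = 171

171


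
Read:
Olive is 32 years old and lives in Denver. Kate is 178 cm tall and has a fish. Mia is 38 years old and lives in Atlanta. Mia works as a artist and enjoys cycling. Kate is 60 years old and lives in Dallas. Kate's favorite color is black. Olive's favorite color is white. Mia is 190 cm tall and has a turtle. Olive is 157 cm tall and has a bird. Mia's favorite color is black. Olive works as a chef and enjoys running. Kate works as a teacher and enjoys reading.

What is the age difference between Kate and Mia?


|60 - 38| = 22

22


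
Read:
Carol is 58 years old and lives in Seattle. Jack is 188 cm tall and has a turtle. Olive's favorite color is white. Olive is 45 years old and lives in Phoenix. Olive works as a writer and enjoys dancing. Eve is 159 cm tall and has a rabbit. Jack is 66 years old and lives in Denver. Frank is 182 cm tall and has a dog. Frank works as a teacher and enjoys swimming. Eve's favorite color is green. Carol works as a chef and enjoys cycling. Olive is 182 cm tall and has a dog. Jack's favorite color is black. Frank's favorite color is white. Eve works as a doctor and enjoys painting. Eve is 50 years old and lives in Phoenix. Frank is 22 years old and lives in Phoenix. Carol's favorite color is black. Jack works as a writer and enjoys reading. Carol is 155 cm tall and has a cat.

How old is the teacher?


The teacher is Frank, age 22

22


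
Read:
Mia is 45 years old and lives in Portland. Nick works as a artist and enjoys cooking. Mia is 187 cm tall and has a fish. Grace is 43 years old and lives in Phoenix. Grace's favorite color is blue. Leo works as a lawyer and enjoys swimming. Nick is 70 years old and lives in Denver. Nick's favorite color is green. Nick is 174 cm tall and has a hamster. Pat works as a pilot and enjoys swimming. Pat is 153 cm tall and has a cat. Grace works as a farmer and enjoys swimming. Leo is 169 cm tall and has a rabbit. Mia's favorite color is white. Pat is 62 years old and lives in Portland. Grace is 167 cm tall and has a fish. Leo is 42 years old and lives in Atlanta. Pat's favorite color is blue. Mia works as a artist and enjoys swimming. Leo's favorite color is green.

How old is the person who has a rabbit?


Person with rabbit is Leo, age 42

42


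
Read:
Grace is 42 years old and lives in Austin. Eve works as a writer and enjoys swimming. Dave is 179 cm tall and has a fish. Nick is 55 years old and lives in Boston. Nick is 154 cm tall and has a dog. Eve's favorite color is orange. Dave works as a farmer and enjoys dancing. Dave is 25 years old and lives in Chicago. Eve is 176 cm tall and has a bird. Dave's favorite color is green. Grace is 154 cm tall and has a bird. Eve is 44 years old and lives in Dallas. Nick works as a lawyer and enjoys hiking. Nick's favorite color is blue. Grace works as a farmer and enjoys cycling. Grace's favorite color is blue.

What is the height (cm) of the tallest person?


Tallest: Dave at 179 cm

179


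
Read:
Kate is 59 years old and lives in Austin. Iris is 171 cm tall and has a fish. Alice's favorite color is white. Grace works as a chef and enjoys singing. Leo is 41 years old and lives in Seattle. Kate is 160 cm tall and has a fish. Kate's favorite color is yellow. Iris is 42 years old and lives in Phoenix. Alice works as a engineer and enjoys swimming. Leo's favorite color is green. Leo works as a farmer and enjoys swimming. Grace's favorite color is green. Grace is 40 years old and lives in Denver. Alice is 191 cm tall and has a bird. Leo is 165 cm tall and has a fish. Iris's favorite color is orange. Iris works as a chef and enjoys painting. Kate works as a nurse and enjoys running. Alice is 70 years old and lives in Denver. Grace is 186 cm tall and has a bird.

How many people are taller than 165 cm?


Taller than 165: 3

3


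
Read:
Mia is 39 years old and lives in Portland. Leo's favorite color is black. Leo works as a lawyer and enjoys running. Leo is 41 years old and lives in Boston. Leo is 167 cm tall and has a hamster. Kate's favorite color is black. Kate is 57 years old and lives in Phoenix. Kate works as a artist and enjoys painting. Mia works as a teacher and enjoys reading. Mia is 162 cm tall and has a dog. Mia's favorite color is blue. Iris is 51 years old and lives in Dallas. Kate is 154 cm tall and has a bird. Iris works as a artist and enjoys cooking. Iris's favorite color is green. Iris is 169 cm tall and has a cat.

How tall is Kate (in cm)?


Kate is 154 cm tall

154


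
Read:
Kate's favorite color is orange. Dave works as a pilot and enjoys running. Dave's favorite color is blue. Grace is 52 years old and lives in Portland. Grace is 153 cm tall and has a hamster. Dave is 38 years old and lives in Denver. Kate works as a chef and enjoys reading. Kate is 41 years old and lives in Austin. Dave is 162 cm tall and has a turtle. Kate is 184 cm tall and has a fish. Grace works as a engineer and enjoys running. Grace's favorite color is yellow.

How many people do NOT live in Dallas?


Not in Dallas: 3

3


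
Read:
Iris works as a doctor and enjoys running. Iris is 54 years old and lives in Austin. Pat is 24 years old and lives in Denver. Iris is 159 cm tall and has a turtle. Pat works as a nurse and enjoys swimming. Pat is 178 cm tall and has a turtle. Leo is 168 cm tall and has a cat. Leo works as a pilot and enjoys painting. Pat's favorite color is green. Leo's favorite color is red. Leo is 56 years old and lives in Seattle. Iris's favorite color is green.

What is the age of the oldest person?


Oldest: Leo at 56

56


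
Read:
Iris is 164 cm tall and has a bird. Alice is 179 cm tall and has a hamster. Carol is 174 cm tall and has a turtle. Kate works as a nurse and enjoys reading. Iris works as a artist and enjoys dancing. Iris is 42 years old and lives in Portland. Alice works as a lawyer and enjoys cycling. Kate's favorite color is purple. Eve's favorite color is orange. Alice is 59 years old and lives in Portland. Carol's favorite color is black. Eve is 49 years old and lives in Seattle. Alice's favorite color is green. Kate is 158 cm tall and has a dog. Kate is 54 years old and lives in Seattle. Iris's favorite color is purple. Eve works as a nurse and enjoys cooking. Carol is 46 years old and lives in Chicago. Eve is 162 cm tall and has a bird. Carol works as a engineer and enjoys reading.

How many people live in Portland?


Count in Portland: 2

2


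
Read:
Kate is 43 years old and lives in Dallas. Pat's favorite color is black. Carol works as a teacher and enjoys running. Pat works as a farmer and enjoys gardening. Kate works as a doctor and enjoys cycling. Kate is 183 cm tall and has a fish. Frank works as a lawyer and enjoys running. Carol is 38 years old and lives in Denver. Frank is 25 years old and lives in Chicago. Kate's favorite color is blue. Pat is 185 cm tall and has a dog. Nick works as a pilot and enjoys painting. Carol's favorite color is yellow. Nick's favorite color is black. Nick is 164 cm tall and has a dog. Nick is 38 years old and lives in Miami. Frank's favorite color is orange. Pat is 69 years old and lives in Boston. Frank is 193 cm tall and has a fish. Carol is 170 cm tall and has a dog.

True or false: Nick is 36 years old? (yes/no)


Nick is actually 38. no

no


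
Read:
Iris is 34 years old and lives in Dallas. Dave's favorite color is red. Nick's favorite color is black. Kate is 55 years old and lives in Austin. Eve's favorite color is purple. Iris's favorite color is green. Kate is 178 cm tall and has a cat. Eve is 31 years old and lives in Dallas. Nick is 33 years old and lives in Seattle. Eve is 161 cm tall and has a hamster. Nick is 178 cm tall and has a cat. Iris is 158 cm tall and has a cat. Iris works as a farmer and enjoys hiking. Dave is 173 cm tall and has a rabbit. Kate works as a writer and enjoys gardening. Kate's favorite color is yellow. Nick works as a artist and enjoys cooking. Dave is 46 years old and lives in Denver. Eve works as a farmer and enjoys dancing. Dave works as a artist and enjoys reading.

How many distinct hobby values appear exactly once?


Unique hobby values: 5

5


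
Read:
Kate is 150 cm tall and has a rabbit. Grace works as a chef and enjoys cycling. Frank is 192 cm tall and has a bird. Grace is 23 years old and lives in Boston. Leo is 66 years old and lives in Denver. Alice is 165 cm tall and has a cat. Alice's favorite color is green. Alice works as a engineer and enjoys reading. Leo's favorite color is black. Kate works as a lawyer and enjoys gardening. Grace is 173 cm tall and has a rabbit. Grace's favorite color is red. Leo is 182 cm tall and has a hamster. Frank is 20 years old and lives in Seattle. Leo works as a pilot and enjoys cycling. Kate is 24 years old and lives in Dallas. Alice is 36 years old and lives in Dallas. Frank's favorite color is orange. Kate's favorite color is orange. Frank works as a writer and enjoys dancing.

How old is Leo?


Leo is 66 years old

66


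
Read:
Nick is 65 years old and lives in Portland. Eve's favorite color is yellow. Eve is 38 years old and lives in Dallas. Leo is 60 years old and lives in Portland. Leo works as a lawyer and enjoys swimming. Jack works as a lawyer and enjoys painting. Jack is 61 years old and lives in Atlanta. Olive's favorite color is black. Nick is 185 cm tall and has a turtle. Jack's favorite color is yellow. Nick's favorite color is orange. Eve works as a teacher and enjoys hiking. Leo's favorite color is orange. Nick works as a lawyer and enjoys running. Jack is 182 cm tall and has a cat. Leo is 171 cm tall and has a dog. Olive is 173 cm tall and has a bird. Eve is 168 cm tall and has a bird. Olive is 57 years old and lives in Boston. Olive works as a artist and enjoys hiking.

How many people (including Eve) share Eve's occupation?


Eve is a teacher. Count = 1

1


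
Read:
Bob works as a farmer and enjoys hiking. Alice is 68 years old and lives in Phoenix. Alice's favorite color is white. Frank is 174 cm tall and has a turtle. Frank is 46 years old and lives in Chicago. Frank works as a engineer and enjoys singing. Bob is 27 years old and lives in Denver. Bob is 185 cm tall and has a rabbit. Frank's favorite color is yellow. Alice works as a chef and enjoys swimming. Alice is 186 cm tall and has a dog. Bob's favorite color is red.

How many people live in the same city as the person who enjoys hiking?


Person with hobby hiking is Bob, city Denver. Count = 1

1


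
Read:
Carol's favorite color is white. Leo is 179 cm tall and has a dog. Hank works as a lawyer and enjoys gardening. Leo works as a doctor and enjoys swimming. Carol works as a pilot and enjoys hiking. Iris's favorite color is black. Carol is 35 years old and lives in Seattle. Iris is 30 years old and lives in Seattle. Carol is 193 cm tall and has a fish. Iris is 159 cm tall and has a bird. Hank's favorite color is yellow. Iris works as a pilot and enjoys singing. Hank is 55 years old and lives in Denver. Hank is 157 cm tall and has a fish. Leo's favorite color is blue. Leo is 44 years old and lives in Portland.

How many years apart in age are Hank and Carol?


55 vs 35, diff = 20

20


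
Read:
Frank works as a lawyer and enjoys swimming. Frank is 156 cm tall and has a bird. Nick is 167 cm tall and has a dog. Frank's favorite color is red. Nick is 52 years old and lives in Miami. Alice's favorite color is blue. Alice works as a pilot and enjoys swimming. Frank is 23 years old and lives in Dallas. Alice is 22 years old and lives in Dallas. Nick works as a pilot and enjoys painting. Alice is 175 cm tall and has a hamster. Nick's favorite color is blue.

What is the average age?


Sum=97, n=3, avg=32.33

32.33


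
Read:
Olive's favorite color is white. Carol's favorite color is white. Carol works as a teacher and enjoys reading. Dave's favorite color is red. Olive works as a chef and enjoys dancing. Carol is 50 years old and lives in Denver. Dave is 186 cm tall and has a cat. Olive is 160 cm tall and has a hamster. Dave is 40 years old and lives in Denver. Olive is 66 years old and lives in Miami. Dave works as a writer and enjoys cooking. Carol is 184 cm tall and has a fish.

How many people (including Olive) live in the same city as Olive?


Olive lives in Miami. Count = 1

1


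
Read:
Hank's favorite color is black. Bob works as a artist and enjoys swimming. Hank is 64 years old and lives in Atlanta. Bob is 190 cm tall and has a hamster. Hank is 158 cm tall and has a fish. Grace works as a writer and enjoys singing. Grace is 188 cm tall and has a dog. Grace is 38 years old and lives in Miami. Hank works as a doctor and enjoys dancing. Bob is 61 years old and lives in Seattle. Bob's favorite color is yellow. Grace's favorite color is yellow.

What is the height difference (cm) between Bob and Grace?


|190 - 188| = 2

2


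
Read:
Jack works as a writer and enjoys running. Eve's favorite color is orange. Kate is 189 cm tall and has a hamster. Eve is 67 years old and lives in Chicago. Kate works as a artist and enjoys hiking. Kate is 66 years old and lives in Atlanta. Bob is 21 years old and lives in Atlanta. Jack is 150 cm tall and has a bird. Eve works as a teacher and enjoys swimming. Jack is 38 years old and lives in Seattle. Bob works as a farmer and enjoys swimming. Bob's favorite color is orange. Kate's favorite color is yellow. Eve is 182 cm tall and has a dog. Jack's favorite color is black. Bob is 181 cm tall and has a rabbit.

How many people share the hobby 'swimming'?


Count: 2

2


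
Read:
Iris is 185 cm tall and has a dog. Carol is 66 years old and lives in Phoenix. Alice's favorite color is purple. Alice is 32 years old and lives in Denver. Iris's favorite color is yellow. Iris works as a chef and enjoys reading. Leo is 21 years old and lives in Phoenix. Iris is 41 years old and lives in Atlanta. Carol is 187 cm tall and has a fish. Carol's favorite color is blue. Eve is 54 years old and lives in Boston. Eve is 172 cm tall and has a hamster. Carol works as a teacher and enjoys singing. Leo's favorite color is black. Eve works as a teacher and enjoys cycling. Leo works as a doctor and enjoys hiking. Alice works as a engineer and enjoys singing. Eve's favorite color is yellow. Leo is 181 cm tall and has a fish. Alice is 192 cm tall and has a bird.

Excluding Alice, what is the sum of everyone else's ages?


Sum (excluding Alice): 182

182


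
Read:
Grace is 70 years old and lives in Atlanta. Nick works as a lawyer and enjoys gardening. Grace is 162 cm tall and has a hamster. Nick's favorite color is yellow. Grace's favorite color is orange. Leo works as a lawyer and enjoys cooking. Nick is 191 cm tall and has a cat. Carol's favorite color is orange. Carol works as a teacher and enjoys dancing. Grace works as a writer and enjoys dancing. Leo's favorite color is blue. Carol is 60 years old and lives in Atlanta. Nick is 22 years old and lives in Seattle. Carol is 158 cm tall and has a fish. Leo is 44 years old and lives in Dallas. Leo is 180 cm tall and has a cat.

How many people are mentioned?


People: Nick, Carol, Leo, Grace. Count = 4

4


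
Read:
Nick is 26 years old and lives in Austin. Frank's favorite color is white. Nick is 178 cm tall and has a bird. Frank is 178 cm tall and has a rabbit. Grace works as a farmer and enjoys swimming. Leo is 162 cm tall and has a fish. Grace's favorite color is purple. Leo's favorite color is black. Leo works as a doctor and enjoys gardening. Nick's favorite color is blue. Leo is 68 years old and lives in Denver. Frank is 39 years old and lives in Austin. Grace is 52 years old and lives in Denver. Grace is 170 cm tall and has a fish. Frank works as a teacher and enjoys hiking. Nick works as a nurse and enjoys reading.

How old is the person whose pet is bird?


Person with pet=bird is Nick, age 26

26


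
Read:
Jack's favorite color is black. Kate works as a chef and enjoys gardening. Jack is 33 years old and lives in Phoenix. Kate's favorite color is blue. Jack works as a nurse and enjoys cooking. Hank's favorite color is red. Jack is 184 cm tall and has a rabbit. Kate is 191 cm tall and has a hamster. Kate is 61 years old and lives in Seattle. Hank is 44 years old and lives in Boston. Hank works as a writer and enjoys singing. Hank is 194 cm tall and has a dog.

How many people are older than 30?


Filter: 3

3


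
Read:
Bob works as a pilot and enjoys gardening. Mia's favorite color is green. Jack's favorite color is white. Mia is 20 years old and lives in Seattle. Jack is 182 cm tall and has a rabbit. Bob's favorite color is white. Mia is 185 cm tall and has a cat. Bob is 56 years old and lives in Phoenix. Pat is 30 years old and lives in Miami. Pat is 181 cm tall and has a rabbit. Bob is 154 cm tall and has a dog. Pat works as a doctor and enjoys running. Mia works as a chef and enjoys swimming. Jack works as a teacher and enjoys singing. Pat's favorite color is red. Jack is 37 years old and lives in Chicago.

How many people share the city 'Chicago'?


Count: 1

1


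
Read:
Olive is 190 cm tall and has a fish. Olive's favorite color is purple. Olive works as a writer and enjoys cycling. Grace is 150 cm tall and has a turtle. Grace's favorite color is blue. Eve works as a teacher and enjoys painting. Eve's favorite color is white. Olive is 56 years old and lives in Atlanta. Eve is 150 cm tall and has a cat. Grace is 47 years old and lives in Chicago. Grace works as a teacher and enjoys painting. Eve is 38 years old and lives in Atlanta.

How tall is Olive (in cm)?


Olive is 190 cm tall

190


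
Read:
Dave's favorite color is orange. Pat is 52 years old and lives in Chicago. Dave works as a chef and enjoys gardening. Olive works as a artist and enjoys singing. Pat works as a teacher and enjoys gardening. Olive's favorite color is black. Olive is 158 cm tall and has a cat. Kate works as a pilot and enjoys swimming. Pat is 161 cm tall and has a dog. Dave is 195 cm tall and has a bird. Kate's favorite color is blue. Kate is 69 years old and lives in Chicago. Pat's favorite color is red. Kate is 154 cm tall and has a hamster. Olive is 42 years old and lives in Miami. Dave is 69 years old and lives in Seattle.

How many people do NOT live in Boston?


Not in Boston: 4

4


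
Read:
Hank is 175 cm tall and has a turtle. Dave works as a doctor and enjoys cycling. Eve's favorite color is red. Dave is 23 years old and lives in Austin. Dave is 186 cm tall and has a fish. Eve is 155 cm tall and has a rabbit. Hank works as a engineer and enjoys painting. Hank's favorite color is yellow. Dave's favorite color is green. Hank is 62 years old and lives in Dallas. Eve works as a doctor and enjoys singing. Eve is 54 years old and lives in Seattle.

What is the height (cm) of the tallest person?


Tallest: Dave at 186 cm

186


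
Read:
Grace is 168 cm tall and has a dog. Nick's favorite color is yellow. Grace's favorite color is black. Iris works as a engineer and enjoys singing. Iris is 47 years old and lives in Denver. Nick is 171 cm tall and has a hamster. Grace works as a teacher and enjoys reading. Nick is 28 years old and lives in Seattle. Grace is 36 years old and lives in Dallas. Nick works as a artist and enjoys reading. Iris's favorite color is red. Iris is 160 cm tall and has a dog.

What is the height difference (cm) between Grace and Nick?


|168 - 171| = 3

3


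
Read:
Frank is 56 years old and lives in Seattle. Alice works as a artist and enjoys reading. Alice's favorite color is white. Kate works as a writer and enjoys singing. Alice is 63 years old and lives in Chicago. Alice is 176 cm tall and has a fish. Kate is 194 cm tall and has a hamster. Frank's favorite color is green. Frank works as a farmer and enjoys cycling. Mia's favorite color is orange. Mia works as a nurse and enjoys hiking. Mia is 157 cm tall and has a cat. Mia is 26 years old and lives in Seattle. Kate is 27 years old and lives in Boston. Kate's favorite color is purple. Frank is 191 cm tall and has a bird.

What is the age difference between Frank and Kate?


|56 - 27| = 29

29


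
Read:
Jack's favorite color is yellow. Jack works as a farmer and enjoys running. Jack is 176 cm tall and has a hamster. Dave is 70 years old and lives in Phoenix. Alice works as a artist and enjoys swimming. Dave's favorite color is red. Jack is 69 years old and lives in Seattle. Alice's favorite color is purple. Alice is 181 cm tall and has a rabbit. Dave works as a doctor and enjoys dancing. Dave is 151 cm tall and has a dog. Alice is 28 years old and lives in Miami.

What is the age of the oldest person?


Oldest: Dave at 70

70


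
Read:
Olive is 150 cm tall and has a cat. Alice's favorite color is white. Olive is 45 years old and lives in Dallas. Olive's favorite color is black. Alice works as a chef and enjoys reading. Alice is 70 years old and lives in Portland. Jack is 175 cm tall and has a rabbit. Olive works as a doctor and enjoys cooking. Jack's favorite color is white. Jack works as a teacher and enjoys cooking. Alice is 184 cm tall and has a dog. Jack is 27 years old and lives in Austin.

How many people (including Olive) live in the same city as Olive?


Olive lives in Dallas. Count = 1

1


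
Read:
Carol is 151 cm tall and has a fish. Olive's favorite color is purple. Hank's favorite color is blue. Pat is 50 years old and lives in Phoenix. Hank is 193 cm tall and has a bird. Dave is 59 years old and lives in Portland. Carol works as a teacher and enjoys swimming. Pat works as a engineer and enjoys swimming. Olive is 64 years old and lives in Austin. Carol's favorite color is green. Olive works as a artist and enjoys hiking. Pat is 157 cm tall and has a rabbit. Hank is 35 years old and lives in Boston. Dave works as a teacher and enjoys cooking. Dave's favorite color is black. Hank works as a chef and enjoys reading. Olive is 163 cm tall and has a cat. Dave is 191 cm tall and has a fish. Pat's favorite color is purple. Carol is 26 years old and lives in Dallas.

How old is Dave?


Dave is 59 years old

59


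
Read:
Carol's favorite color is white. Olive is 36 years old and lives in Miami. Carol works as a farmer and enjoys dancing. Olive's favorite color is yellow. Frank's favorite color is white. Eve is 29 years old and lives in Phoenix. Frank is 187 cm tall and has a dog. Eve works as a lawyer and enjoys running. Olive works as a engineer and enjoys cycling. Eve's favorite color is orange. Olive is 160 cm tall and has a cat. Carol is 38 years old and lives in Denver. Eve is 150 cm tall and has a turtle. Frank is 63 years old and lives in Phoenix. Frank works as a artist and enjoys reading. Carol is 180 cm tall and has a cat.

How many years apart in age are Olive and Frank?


36 vs 63, diff = 27

27


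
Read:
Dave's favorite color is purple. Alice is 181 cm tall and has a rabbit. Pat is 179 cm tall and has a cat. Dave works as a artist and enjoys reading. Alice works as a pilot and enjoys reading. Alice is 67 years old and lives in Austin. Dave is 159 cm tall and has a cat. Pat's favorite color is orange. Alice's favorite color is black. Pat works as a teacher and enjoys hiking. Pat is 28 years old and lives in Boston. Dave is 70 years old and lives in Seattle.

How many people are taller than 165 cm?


Taller than 165: 2

2


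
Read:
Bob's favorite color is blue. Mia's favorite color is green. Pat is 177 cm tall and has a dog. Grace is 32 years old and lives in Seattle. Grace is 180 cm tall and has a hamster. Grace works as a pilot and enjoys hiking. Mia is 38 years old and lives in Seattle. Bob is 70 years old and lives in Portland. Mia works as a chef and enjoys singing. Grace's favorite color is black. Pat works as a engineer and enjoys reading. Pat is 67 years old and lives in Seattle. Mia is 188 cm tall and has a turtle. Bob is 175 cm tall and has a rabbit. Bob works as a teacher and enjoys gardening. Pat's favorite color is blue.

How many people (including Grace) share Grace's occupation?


Grace is a pilot. Count = 1

1


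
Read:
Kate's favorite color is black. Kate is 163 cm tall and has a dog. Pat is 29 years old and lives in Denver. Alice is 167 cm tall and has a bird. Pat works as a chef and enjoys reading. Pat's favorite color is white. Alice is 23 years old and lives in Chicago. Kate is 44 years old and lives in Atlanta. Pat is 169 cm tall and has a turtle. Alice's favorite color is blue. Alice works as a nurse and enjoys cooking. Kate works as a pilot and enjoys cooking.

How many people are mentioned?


People: Kate, Alice, Pat. Count = 3

3


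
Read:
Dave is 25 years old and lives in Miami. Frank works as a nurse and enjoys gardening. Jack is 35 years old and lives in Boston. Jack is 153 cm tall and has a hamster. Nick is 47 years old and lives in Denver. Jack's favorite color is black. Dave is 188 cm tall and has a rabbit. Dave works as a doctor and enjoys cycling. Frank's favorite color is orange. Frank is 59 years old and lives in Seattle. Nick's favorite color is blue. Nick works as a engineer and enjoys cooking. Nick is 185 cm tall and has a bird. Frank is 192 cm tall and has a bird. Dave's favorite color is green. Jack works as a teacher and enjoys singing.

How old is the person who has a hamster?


Person with hamster is Jack, age 35

35


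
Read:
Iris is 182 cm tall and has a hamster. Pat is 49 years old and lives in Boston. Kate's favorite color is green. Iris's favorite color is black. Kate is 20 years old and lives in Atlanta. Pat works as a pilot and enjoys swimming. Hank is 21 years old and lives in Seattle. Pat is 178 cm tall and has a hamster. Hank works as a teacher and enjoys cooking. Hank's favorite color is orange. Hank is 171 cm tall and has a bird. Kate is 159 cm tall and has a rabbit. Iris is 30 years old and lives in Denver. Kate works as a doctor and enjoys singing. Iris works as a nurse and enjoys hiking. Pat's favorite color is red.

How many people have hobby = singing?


Count: 1

1


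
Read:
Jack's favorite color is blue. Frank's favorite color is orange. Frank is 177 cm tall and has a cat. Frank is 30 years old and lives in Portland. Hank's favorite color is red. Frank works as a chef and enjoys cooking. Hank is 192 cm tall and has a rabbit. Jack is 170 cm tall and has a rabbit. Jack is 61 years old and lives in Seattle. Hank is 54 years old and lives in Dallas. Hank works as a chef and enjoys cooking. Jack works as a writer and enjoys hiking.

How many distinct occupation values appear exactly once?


Unique occupation values: 1

1


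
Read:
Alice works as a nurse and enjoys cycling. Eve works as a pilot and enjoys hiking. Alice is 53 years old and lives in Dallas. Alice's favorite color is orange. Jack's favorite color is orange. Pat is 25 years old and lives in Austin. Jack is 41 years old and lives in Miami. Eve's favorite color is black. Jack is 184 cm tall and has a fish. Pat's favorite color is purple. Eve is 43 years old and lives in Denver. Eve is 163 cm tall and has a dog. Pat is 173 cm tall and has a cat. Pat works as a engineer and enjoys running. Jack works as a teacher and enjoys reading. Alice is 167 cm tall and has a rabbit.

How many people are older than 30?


Filter: 3

3
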